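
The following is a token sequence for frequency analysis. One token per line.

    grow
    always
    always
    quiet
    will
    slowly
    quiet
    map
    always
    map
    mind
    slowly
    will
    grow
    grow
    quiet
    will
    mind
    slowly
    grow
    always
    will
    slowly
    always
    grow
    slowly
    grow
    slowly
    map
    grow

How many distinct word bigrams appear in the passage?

23

30 tokens → 29 bigram windows in total.
Repeated bigrams (each contributes count−1 duplicates):
  grow always: 2
  grow slowly: 2
  mind slowly: 2
  quiet will: 2
  slowly grow: 2
  will slowly: 2
6 duplicate windows → 29 − 6 = 23 distinct.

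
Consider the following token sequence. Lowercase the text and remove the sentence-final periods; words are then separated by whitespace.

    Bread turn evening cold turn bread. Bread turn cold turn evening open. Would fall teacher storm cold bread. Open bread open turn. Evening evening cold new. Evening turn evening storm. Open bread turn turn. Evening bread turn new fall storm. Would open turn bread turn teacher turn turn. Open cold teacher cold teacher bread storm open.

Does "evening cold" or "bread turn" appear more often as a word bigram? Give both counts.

"evening cold": 2 occurrences
"bread turn": 5 occurrences

"bread turn" (5 vs 2)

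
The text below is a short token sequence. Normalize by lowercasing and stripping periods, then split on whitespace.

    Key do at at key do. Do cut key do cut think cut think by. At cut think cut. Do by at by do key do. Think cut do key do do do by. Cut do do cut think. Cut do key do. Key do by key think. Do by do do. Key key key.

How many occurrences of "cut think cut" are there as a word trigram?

3

Scanning the 53 overlapping trigram windows for "cut think cut":
  position 11–13: cut think cut
  position 17–19: cut think cut
  position 38–40: cut think cut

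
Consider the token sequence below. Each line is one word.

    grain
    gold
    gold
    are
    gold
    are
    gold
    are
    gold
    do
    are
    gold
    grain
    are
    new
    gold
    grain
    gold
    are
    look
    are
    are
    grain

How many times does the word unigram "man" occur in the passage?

Scanning the 23 tokens for "man":
  (none found)

0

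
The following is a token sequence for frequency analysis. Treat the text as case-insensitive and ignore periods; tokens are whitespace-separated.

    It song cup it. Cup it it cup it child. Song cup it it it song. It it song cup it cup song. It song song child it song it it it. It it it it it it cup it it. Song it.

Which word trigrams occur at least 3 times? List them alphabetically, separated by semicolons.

cup it it; it cup it; it it it; it it song; it song it; song cup it

Trigram counts meeting the condition (at least 3 times):
  cup it it: 3
  it cup it: 3
  it it it: 8
  it it song: 3
  it song it: 3
  song cup it: 3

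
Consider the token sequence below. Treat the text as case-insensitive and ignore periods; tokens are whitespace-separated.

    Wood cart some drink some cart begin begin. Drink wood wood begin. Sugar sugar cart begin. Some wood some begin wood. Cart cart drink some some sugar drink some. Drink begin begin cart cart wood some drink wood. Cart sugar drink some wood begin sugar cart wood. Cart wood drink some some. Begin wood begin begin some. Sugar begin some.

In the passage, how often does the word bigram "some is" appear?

Scanning the 59 overlapping bigram windows for "some is":
  (none found)

0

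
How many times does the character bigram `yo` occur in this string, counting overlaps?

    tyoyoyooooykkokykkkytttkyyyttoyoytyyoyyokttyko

6

Sliding a length-2 window over the 46 characters (45 positions):
  position 2–3: yo
  position 4–5: yo
  position 6–7: yo
  position 31–32: yo
  position 36–37: yo
  position 39–40: yo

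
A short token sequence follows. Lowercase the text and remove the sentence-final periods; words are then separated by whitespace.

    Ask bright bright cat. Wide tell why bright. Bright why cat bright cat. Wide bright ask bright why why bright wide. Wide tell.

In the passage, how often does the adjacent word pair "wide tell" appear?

2

Scanning the 22 overlapping bigram windows for "wide tell":
  position 5–6: wide tell
  position 22–23: wide tell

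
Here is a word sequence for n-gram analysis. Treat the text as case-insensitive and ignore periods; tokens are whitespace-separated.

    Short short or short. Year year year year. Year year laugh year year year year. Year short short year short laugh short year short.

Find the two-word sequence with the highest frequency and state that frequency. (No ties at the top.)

Bigram frequencies (highest first):
  year year: 9
  short year: 3
  year short: 3
  short short: 2
  short or: 1
  or short: 1
  … (4 more, each ≤ 1)

"year year", 9 times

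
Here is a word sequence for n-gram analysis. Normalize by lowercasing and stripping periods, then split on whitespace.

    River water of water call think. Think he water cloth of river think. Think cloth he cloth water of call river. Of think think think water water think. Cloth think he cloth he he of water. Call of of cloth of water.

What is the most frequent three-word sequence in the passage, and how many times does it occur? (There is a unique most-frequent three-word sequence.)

Trigram frequencies (highest first):
  of water call: 2
  river water of: 1
  water of water: 1
  water call think: 1
  call think think: 1
  think think he: 1
  … (33 more, each ≤ 1)

"of water call", 2 times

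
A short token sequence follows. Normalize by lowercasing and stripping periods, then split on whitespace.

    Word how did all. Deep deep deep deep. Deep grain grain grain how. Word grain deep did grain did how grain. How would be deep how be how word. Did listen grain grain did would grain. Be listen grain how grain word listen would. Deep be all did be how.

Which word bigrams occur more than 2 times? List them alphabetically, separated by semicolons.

deep deep; grain grain; grain how

Bigram counts meeting the condition (more than 2 times):
  deep deep: 4
  grain grain: 3
  grain how: 3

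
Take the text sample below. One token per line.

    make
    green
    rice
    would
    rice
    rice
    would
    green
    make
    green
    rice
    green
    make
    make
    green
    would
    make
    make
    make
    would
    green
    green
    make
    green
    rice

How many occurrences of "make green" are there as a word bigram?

Scanning the 24 overlapping bigram windows for "make green":
  position 1–2: make green
  position 9–10: make green
  position 14–15: make green
  position 23–24: make green

4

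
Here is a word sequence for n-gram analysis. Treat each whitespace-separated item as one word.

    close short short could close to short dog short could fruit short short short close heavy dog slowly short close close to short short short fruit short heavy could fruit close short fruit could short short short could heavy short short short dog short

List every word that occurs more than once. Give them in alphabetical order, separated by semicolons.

close; could; dog; fruit; heavy; short; to

Unigram counts meeting the condition (more than once):
  close: 6
  could: 5
  dog: 3
  fruit: 4
  heavy: 3
  short: 20
  to: 2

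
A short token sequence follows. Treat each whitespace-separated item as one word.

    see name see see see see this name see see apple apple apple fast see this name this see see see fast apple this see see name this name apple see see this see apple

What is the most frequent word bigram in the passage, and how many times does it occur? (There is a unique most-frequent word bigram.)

"see see", 8 times

Bigram frequencies (highest first):
  see see: 8
  see this: 3
  this name: 3
  this see: 3
  see name: 2
  name see: 2
  … (10 more, each ≤ 2)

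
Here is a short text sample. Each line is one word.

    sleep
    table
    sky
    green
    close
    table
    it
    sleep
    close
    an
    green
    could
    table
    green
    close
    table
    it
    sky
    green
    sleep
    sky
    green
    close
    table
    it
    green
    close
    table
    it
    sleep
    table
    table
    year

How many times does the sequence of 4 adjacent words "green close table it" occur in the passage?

4

Scanning the 30 overlapping 4-gram windows for "green close table it":
  position 4–7: green close table it
  position 14–17: green close table it
  position 22–25: green close table it
  position 26–29: green close table it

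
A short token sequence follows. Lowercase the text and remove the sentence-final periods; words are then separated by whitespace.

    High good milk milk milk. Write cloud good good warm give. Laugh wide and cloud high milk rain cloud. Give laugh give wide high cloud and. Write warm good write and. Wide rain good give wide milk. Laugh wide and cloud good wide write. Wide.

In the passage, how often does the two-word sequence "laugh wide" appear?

2

Scanning the 44 overlapping bigram windows for "laugh wide":
  position 12–13: laugh wide
  position 38–39: laugh wide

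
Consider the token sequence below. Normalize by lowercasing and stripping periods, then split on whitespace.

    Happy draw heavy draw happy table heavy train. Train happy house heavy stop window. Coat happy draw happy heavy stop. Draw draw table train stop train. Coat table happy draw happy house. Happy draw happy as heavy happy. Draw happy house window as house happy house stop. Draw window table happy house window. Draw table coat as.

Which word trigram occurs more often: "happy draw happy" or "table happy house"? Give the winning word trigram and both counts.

"happy draw happy": 4 occurrences
"table happy house": 1 occurrence

"happy draw happy" (4 vs 1)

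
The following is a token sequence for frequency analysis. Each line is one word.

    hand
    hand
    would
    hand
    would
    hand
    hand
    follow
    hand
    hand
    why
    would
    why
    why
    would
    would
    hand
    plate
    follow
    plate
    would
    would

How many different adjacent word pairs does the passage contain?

14

22 tokens → 21 bigram windows in total.
Repeated bigrams (each contributes count−1 duplicates):
  hand hand: 3
  would hand: 3
  hand would: 2
  why would: 2
  would would: 2
7 duplicate windows → 21 − 7 = 14 distinct.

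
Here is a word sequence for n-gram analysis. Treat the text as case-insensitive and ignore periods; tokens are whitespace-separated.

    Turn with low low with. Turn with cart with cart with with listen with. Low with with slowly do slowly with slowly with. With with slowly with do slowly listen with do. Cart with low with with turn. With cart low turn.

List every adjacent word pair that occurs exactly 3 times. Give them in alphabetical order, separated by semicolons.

Bigram counts meeting the condition (exactly 3 times):
  cart with: 3
  low with: 3
  slowly with: 3
  turn with: 3
  with cart: 3
  with low: 3
  with slowly: 3

cart with; low with; slowly with; turn with; with cart; with low; with slowly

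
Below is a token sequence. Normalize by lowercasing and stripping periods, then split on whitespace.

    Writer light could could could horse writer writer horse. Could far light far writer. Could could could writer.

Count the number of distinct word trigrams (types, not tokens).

15

18 tokens → 16 trigram windows in total.
Repeated trigrams (each contributes count−1 duplicates):
  could could could: 2
1 duplicate windows → 16 − 1 = 15 distinct.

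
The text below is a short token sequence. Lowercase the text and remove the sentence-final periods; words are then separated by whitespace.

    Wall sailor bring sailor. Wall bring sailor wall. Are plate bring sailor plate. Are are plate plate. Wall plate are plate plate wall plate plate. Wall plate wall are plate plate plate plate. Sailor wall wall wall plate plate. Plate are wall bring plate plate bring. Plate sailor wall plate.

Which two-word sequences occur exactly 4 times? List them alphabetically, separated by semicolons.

are plate; plate wall; sailor wall

Bigram counts meeting the condition (exactly 4 times):
  are plate: 4
  plate wall: 4
  sailor wall: 4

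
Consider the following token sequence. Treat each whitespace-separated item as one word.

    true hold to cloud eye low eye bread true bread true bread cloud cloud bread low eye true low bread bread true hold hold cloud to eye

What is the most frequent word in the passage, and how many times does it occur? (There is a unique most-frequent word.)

Unigram frequencies (highest first):
  bread: 6
  true: 5
  cloud: 4
  eye: 4
  hold: 3
  low: 3
  … (1 more, each ≤ 2)

"bread", 6 times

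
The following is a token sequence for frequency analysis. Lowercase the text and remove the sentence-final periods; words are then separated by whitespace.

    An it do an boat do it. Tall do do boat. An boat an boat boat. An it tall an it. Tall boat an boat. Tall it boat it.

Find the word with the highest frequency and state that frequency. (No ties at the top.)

"boat", 8 times

Unigram frequencies (highest first):
  boat: 8
  an: 7
  it: 6
  do: 4
  tall: 4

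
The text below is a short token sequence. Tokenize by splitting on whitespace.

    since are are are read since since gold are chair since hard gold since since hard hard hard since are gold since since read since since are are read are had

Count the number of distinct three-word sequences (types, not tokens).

31 tokens → 29 trigram windows in total.
Repeated trigrams (each contributes count−1 duplicates):
  are are read: 2
  gold since since: 2
  read since since: 2
  since are are: 2
4 duplicate windows → 29 − 4 = 25 distinct.

25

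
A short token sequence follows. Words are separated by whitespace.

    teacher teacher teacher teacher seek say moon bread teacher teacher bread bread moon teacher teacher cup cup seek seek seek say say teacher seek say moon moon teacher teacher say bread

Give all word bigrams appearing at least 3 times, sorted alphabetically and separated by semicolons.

seek say; teacher teacher

Bigram counts meeting the condition (at least 3 times):
  seek say: 3
  teacher teacher: 6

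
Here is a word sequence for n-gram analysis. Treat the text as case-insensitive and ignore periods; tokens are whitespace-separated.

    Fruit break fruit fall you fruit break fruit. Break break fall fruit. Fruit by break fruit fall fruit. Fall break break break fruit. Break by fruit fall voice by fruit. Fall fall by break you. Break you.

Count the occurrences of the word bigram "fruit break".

Scanning the 36 overlapping bigram windows for "fruit break":
  position 1–2: fruit break
  position 6–7: fruit break
  position 8–9: fruit break
  position 23–24: fruit break

4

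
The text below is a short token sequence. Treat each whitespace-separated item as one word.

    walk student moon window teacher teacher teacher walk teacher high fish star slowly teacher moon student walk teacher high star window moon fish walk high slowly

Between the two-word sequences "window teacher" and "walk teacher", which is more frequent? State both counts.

"walk teacher" (2 vs 1)

"window teacher": 1 occurrence
"walk teacher": 2 occurrences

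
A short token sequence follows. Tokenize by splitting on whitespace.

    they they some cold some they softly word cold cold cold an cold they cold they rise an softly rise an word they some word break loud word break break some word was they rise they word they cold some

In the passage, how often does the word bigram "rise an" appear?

Scanning the 39 overlapping bigram windows for "rise an":
  position 17–18: rise an
  position 20–21: rise an

2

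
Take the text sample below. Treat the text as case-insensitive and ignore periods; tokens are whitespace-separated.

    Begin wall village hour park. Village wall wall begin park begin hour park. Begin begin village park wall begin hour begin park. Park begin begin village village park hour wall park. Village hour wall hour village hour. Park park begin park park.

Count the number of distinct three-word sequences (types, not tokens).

35

42 tokens → 40 trigram windows in total.
Repeated trigrams (each contributes count−1 duplicates):
  begin begin village: 2
  begin park park: 2
  park begin begin: 2
  park park begin: 2
  village hour park: 2
5 duplicate windows → 40 − 5 = 35 distinct.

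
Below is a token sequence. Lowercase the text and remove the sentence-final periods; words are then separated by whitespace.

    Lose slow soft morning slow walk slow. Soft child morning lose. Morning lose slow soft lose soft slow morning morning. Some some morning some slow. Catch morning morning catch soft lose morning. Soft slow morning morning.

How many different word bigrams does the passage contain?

36 tokens → 35 bigram windows in total.
Repeated bigrams (each contributes count−1 duplicates):
  morning morning: 3
  slow soft: 3
  lose morning: 2
  lose slow: 2
  morning lose: 2
  morning some: 2
  slow morning: 2
  soft lose: 2
  … (1 more repeated)
11 duplicate windows → 35 − 11 = 24 distinct.

24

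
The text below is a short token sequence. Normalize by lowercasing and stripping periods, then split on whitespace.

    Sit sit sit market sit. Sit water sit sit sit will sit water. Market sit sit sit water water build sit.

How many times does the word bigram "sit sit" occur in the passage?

Scanning the 20 overlapping bigram windows for "sit sit":
  position 1–2: sit sit
  position 2–3: sit sit
  position 5–6: sit sit
  position 8–9: sit sit
  position 9–10: sit sit
  position 15–16: sit sit
  position 16–17: sit sit

7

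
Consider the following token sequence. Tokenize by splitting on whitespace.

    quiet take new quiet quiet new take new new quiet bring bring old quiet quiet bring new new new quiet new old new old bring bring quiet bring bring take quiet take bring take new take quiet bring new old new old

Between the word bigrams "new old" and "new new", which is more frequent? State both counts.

"new old": 4 occurrences
"new new": 3 occurrences

"new old" (4 vs 3)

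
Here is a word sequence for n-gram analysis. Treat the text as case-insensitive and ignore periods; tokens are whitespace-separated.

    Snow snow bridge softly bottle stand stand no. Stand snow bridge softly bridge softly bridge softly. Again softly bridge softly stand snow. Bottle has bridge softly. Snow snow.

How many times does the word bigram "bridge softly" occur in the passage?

6

Scanning the 27 overlapping bigram windows for "bridge softly":
  position 3–4: bridge softly
  position 11–12: bridge softly
  position 13–14: bridge softly
  position 15–16: bridge softly
  position 19–20: bridge softly
  position 25–26: bridge softly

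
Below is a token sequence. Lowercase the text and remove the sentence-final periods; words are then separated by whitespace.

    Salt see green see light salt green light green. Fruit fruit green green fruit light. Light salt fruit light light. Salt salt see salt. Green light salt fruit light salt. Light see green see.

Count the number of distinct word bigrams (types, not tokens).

19

34 tokens → 33 bigram windows in total.
Repeated bigrams (each contributes count−1 duplicates):
  light salt: 5
  fruit light: 3
  green fruit: 2
  green light: 2
  green see: 2
  light light: 2
  salt fruit: 2
  salt green: 2
  … (2 more repeated)
14 duplicate windows → 33 − 14 = 19 distinct.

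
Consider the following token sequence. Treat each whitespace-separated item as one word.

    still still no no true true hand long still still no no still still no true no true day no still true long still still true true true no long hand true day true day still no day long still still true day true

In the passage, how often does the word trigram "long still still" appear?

3

Scanning the 42 overlapping trigram windows for "long still still":
  position 8–10: long still still
  position 23–25: long still still
  position 39–41: long still still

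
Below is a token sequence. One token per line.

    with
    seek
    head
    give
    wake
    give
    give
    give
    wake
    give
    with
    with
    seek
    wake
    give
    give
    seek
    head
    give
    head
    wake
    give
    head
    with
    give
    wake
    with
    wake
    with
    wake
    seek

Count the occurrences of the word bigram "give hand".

Scanning the 30 overlapping bigram windows for "give hand":
  (none found)

0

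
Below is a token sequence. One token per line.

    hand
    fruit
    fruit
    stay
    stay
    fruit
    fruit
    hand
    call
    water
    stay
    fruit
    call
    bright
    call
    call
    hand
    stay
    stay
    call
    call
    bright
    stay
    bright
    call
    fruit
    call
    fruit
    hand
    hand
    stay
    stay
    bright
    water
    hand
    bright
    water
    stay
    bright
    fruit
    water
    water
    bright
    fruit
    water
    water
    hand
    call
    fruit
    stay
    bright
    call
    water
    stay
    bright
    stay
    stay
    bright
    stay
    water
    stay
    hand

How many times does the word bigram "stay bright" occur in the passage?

6

Scanning the 61 overlapping bigram windows for "stay bright":
  position 23–24: stay bright
  position 32–33: stay bright
  position 38–39: stay bright
  position 50–51: stay bright
  position 54–55: stay bright
  position 57–58: stay bright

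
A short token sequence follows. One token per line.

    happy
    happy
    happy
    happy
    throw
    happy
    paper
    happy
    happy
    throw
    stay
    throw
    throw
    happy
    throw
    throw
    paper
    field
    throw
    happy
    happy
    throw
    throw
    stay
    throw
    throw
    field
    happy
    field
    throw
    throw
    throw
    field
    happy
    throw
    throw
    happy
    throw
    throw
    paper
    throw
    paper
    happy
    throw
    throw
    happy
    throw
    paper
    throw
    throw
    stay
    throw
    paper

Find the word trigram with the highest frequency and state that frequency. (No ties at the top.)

Trigram frequencies (highest first):
  happy throw throw: 5
  happy happy throw: 3
  throw stay throw: 3
  throw throw happy: 3
  throw happy throw: 3
  happy happy happy: 2
  … (26 more, each ≤ 2)

"happy throw throw", 5 times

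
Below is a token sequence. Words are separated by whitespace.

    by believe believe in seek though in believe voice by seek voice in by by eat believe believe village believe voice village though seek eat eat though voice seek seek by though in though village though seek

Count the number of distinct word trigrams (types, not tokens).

34

37 tokens → 35 trigram windows in total.
Repeated trigrams (each contributes count−1 duplicates):
  village though seek: 2
1 duplicate windows → 35 − 1 = 34 distinct.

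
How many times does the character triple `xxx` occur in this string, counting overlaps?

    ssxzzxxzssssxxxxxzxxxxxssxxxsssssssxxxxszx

Sliding a length-3 window over the 42 characters (40 positions):
  position 13–15: xxx
  position 14–16: xxx
  position 15–17: xxx
  position 19–21: xxx
  position 20–22: xxx
  position 21–23: xxx
  position 26–28: xxx
  position 36–38: xxx
  position 37–39: xxx

9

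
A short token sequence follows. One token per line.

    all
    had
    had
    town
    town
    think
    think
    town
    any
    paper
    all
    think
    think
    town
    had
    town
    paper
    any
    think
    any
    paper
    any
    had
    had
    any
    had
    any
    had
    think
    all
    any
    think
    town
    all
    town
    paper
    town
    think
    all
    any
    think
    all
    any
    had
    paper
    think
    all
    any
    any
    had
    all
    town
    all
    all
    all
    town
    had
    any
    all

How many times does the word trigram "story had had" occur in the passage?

0

Scanning the 57 overlapping trigram windows for "story had had":
  (none found)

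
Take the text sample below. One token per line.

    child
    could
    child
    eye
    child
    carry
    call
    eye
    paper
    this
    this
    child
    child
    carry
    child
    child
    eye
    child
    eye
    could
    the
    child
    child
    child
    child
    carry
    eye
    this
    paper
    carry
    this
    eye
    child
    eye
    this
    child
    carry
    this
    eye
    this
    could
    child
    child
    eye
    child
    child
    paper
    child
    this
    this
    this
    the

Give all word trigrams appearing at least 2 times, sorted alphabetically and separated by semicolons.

carry this eye; child child carry; child child child; child child eye; child eye child; eye child eye

Trigram counts meeting the condition (at least 2 times):
  carry this eye: 2
  child child carry: 2
  child child child: 2
  child child eye: 2
  child eye child: 3
  eye child eye: 2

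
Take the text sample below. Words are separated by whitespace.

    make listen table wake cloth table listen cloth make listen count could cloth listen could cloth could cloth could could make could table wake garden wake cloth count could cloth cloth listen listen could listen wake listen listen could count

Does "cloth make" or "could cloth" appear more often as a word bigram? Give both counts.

"cloth make": 1 occurrence
"could cloth": 4 occurrences

"could cloth" (4 vs 1)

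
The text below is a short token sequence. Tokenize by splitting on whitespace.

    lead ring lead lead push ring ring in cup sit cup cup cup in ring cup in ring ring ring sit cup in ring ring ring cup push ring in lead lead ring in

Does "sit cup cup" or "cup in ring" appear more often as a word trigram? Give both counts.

"sit cup cup": 1 occurrence
"cup in ring": 3 occurrences

"cup in ring" (3 vs 1)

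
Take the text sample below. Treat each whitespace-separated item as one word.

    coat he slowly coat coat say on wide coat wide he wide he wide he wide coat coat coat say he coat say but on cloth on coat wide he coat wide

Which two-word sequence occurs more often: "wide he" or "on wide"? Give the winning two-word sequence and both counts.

"wide he": 4 occurrences
"on wide": 1 occurrence

"wide he" (4 vs 1)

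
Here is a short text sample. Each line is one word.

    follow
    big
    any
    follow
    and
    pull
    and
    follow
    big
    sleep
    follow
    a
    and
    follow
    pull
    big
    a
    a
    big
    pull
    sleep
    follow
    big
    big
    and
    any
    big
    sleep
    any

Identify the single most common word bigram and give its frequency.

Bigram frequencies (highest first):
  follow big: 3
  and follow: 2
  big sleep: 2
  sleep follow: 2
  big any: 1
  any follow: 1
  … (17 more, each ≤ 1)

"follow big", 3 times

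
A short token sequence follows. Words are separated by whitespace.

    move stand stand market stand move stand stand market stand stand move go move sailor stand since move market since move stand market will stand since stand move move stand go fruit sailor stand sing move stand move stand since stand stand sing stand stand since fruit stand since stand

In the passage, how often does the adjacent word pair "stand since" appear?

Scanning the 49 overlapping bigram windows for "stand since":
  position 16–17: stand since
  position 25–26: stand since
  position 39–40: stand since
  position 45–46: stand since
  position 48–49: stand since

5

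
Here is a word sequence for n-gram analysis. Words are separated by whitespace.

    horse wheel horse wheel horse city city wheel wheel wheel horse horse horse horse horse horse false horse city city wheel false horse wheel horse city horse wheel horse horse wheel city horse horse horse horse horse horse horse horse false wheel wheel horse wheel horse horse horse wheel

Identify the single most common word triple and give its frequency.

"horse horse horse", 11 times

Trigram frequencies (highest first):
  horse horse horse: 11
  horse wheel horse: 5
  wheel horse horse: 3
  wheel horse wheel: 2
  wheel horse city: 2
  horse city city: 2
  … (18 more, each ≤ 2)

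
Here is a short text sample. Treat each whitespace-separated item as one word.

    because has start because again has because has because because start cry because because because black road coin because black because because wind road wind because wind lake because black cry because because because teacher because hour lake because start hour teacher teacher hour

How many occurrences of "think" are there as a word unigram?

Scanning the 44 tokens for "think":
  (none found)

0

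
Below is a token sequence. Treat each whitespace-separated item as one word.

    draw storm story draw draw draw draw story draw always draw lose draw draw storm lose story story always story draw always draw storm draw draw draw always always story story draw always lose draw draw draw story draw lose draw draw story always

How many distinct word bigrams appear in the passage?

44 tokens → 43 bigram windows in total.
Repeated bigrams (each contributes count−1 duplicates):
  draw draw: 9
  story draw: 5
  draw always: 4
  draw storm: 3
  draw story: 3
  lose draw: 3
  always draw: 2
  always story: 2
  … (3 more repeated)
26 duplicate windows → 43 − 26 = 17 distinct.

17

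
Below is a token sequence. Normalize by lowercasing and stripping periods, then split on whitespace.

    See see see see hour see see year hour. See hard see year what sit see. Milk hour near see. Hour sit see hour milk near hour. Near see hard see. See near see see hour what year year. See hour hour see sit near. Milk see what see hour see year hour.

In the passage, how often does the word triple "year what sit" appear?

1

Scanning the 51 overlapping trigram windows for "year what sit":
  position 13–15: year what sit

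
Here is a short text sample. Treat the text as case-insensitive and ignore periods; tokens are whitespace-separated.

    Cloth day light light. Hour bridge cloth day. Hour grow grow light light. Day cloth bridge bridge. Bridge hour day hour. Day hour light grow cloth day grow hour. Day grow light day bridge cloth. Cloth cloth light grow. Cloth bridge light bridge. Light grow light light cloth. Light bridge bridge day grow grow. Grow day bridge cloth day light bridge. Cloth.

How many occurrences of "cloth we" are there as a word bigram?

0

Scanning the 61 overlapping bigram windows for "cloth we":
  (none found)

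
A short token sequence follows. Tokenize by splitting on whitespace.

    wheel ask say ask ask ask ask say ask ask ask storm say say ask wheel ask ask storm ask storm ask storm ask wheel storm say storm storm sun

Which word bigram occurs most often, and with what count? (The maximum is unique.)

"ask ask", 6 times

Bigram frequencies (highest first):
  ask ask: 6
  ask storm: 4
  say ask: 3
  storm ask: 3
  wheel ask: 2
  ask say: 2
  … (7 more, each ≤ 2)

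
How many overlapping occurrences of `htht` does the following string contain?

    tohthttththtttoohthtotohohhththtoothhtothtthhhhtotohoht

5

Sliding a length-4 window over the 55 characters (52 positions):
  position 3–6: htht
  position 9–12: htht
  position 17–20: htht
  position 27–30: htht
  position 29–32: htht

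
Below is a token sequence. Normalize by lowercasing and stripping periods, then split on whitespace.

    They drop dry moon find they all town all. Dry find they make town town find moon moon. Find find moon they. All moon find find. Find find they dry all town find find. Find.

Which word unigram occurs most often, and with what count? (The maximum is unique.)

Unigram frequencies (highest first):
  find: 12
  they: 5
  moon: 5
  all: 4
  town: 4
  dry: 3
  … (2 more, each ≤ 1)

"find", 12 times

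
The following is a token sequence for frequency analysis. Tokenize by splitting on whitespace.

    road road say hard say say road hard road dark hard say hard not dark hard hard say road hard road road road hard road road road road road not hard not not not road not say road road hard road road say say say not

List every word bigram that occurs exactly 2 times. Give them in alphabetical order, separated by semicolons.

Bigram counts meeting the condition (exactly 2 times):
  dark hard: 2
  hard not: 2
  not not: 2
  road not: 2
  road say: 2
  say hard: 2

dark hard; hard not; not not; road not; road say; say hard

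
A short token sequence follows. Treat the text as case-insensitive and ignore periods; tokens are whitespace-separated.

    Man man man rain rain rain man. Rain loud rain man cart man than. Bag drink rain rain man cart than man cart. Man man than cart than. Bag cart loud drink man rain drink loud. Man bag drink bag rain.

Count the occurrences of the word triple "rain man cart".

Scanning the 39 overlapping trigram windows for "rain man cart":
  position 10–12: rain man cart
  position 18–20: rain man cart

2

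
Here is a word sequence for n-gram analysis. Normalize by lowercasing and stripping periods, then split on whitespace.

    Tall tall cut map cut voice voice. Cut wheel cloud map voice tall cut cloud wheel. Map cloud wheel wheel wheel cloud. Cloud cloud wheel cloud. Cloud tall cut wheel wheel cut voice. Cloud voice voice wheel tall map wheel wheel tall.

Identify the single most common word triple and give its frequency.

"wheel cloud cloud", 2 times

Trigram frequencies (highest first):
  wheel cloud cloud: 2
  tall tall cut: 1
  tall cut map: 1
  cut map cut: 1
  map cut voice: 1
  cut voice voice: 1
  … (33 more, each ≤ 1)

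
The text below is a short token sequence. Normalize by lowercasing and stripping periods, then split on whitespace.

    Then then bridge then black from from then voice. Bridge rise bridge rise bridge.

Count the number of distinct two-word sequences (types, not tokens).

11

14 tokens → 13 bigram windows in total.
Repeated bigrams (each contributes count−1 duplicates):
  bridge rise: 2
  rise bridge: 2
2 duplicate windows → 13 − 2 = 11 distinct.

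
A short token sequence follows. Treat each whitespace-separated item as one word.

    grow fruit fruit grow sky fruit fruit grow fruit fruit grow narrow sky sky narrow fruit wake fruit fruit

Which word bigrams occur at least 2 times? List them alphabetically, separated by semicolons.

Bigram counts meeting the condition (at least 2 times):
  fruit fruit: 4
  fruit grow: 3
  grow fruit: 2

fruit fruit; fruit grow; grow fruit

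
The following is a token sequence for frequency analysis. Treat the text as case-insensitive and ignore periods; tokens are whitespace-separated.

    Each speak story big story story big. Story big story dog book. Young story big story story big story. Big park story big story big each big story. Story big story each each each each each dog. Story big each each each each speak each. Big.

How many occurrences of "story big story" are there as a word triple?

Scanning the 44 overlapping trigram windows for "story big story":
  position 3–5: story big story
  position 6–8: story big story
  position 8–10: story big story
  position 14–16: story big story
  position 17–19: story big story
  position 22–24: story big story
  position 29–31: story big story

7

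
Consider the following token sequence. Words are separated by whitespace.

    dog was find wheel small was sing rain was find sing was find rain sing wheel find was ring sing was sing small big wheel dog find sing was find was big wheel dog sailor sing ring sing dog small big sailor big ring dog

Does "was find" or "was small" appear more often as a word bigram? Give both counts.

"was find": 4 occurrences
"was small": 0 occurrences

"was find" (4 vs 0)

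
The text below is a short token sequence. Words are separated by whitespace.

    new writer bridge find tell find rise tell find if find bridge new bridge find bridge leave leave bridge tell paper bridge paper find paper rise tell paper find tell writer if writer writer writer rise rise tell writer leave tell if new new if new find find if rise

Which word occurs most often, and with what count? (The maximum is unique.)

"find", 9 times

Unigram frequencies (highest first):
  find: 9
  tell: 7
  writer: 6
  bridge: 6
  new: 5
  rise: 5
  … (3 more, each ≤ 5)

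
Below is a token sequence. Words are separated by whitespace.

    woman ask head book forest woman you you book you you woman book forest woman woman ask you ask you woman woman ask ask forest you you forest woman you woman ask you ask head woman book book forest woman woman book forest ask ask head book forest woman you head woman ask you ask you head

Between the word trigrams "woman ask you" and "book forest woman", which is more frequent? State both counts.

"book forest woman" (4 vs 3)

"woman ask you": 3 occurrences
"book forest woman": 4 occurrences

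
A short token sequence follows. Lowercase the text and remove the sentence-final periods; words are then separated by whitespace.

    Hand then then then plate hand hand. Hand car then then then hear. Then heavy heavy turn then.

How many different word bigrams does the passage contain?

13

18 tokens → 17 bigram windows in total.
Repeated bigrams (each contributes count−1 duplicates):
  then then: 4
  hand hand: 2
4 duplicate windows → 17 − 4 = 13 distinct.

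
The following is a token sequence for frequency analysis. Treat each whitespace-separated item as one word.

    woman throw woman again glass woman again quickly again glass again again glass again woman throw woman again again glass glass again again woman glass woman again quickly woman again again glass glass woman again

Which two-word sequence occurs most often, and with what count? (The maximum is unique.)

Bigram frequencies (highest first):
  woman again: 6
  again glass: 5
  again again: 4
  glass woman: 3
  glass again: 3
  woman throw: 2
  … (7 more, each ≤ 2)

"woman again", 6 times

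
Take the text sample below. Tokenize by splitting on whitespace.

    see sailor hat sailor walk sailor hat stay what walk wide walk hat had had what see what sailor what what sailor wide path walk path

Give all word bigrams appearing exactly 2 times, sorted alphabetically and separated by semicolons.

Bigram counts meeting the condition (exactly 2 times):
  sailor hat: 2
  what sailor: 2

sailor hat; what sailor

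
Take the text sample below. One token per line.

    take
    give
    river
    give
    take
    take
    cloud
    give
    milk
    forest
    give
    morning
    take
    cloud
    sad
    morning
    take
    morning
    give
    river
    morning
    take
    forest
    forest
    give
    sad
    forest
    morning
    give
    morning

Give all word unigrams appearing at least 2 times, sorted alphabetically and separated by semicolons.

Unigram counts meeting the condition (at least 2 times):
  cloud: 2
  forest: 4
  give: 7
  morning: 6
  river: 2
  sad: 2
  take: 6

cloud; forest; give; morning; river; sad; take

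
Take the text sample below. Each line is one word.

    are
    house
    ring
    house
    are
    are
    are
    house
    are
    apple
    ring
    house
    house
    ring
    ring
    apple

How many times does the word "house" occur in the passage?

5

Scanning the 16 tokens for "house":
  position 2: house
  position 4: house
  position 8: house
  position 12: house
  position 13: house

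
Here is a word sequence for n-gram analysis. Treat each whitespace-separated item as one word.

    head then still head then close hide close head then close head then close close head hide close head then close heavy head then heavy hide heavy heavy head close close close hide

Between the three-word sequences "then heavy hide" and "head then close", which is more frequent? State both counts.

"head then close" (4 vs 1)

"then heavy hide": 1 occurrence
"head then close": 4 occurrences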